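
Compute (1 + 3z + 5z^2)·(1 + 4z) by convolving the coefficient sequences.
Ascending coefficients: a = [1, 3, 5], b = [1, 4]. c[0] = 1×1 = 1; c[1] = 1×4 + 3×1 = 7; c[2] = 3×4 + 5×1 = 17; c[3] = 5×4 = 20. Result coefficients: [1, 7, 17, 20] → 1 + 7z + 17z^2 + 20z^3

1 + 7z + 17z^2 + 20z^3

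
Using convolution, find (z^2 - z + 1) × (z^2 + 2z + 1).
Ascending coefficients: a = [1, -1, 1], b = [1, 2, 1]. c[0] = 1×1 = 1; c[1] = 1×2 + -1×1 = 1; c[2] = 1×1 + -1×2 + 1×1 = 0; c[3] = -1×1 + 1×2 = 1; c[4] = 1×1 = 1. Result coefficients: [1, 1, 0, 1, 1] → z^4 + z^3 + z + 1

z^4 + z^3 + z + 1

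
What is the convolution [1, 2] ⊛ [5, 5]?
y[0] = 1×5 = 5; y[1] = 1×5 + 2×5 = 15; y[2] = 2×5 = 10

[5, 15, 10]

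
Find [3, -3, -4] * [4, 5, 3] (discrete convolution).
y[0] = 3×4 = 12; y[1] = 3×5 + -3×4 = 3; y[2] = 3×3 + -3×5 + -4×4 = -22; y[3] = -3×3 + -4×5 = -29; y[4] = -4×3 = -12

[12, 3, -22, -29, -12]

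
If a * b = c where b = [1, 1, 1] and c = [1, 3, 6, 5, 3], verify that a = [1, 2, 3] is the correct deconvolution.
Forward-compute [1, 2, 3] * [1, 1, 1]: c[0] = 1×1 = 1; c[1] = 1×1 + 2×1 = 3; c[2] = 1×1 + 2×1 + 3×1 = 6; c[3] = 2×1 + 3×1 = 5; c[4] = 3×1 = 3 → [1, 3, 6, 5, 3]. Matches given c = [1, 3, 6, 5, 3], so verified.

Verified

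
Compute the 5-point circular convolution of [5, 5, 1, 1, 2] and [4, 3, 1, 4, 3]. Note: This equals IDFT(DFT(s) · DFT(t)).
Either evaluate y[k] = Σ_j s[j]·t[(k-j) mod 5] directly, or use IDFT(DFT(s) · DFT(t)). y[0] = 5×4 + 5×3 + 1×4 + 1×1 + 2×3 = 46; y[1] = 5×3 + 5×4 + 1×3 + 1×4 + 2×1 = 44; y[2] = 5×1 + 5×3 + 1×4 + 1×3 + 2×4 = 35; y[3] = 5×4 + 5×1 + 1×3 + 1×4 + 2×3 = 38; y[4] = 5×3 + 5×4 + 1×1 + 1×3 + 2×4 = 47. Result: [46, 44, 35, 38, 47]

[46, 44, 35, 38, 47]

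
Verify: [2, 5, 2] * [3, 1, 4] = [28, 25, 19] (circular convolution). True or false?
Recompute circular convolution of [2, 5, 2] and [3, 1, 4]: y[0] = 2×3 + 5×4 + 2×1 = 28; y[1] = 2×1 + 5×3 + 2×4 = 25; y[2] = 2×4 + 5×1 + 2×3 = 19 → [28, 25, 19]. Given [28, 25, 19] matches, so answer: Yes

Yes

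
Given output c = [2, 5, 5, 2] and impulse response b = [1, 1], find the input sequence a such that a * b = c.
Deconvolve c=[2, 5, 5, 2] by b=[1, 1]. Since b[0]=1, solve forward: a[0] = c[0] / 1 = 2; a[1] = (c[1] - 2×1) / 1 = 3; a[2] = (c[2] - 3×1) / 1 = 2. So a = [2, 3, 2]. Check by forward convolution: c[0] = 2×1 = 2; c[1] = 2×1 + 3×1 = 5; c[2] = 3×1 + 2×1 = 5; c[3] = 2×1 = 2

[2, 3, 2]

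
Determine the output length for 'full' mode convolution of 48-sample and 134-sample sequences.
Linear/full convolution length: m + n - 1 = 48 + 134 - 1 = 181

181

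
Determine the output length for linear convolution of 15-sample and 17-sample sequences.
Linear/full convolution length: m + n - 1 = 15 + 17 - 1 = 31

31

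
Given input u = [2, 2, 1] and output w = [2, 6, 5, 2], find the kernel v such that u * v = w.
Output length 4 = len(u) + len(v) - 1 ⇒ len(v) = 2. Solve v forward using v[k] = (w[k] - Σ_{i≥1} u[i]·v[k-i]) / u[0]: v[0] = w[0] / u[0] = 2 / 2 = 1; v[1] = (w[1] - 2×1) / u[0] = (6 - 2×1) / 2 = 2. So v = [1, 2]. Forward-check [2, 2, 1] * [1, 2]: w[0] = 2×1 = 2; w[1] = 2×2 + 2×1 = 6; w[2] = 2×2 + 1×1 = 5; w[3] = 1×2 = 2 → [2, 6, 5, 2] ✓

[1, 2]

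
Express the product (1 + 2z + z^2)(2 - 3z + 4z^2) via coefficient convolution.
Ascending coefficients: a = [1, 2, 1], b = [2, -3, 4]. c[0] = 1×2 = 2; c[1] = 1×-3 + 2×2 = 1; c[2] = 1×4 + 2×-3 + 1×2 = 0; c[3] = 2×4 + 1×-3 = 5; c[4] = 1×4 = 4. Result coefficients: [2, 1, 0, 5, 4] → 2 + z + 5z^3 + 4z^4

2 + z + 5z^3 + 4z^4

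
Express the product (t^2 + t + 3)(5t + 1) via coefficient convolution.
Ascending coefficients: a = [3, 1, 1], b = [1, 5]. c[0] = 3×1 = 3; c[1] = 3×5 + 1×1 = 16; c[2] = 1×5 + 1×1 = 6; c[3] = 1×5 = 5. Result coefficients: [3, 16, 6, 5] → 5t^3 + 6t^2 + 16t + 3

5t^3 + 6t^2 + 16t + 3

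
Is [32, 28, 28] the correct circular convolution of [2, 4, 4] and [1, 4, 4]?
Recompute circular convolution of [2, 4, 4] and [1, 4, 4]: y[0] = 2×1 + 4×4 + 4×4 = 34; y[1] = 2×4 + 4×1 + 4×4 = 28; y[2] = 2×4 + 4×4 + 4×1 = 28 → [34, 28, 28]. Compare to given [32, 28, 28]: they differ at index 0: given 32, correct 34, so answer: No

No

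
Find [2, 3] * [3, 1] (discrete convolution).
y[0] = 2×3 = 6; y[1] = 2×1 + 3×3 = 11; y[2] = 3×1 = 3

[6, 11, 3]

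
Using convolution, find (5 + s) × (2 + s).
Ascending coefficients: a = [5, 1], b = [2, 1]. c[0] = 5×2 = 10; c[1] = 5×1 + 1×2 = 7; c[2] = 1×1 = 1. Result coefficients: [10, 7, 1] → 10 + 7s + s^2

10 + 7s + s^2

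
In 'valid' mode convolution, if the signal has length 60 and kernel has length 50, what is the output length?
'Valid' mode counts only positions where the kernel fully overlaps the signal: m - n + 1 = 60 - 50 + 1 = 11

11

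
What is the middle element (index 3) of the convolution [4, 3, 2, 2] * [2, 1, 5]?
Use y[k] = Σ_i a[i]·b[k-i] at k=3. y[3] = 3×5 + 2×1 + 2×2 = 21

21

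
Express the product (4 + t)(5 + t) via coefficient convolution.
Ascending coefficients: a = [4, 1], b = [5, 1]. c[0] = 4×5 = 20; c[1] = 4×1 + 1×5 = 9; c[2] = 1×1 = 1. Result coefficients: [20, 9, 1] → 20 + 9t + t^2

20 + 9t + t^2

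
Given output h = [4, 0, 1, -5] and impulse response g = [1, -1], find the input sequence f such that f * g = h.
Deconvolve h=[4, 0, 1, -5] by g=[1, -1]. Since g[0]=1, solve forward: f[0] = h[0] / 1 = 4; f[1] = (h[1] - 4×-1) / 1 = 4; f[2] = (h[2] - 4×-1) / 1 = 5. So f = [4, 4, 5]. Check by forward convolution: h[0] = 4×1 = 4; h[1] = 4×-1 + 4×1 = 0; h[2] = 4×-1 + 5×1 = 1; h[3] = 5×-1 = -5

[4, 4, 5]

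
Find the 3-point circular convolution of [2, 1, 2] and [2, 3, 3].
Use y[k] = Σ_j s[j]·t[(k-j) mod 3]. y[0] = 2×2 + 1×3 + 2×3 = 13; y[1] = 2×3 + 1×2 + 2×3 = 14; y[2] = 2×3 + 1×3 + 2×2 = 13. Result: [13, 14, 13]

[13, 14, 13]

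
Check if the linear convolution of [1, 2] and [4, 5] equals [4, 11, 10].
Recompute linear convolution of [1, 2] and [4, 5]: y[0] = 1×4 = 4; y[1] = 1×5 + 2×4 = 13; y[2] = 2×5 = 10 → [4, 13, 10]. Compare to given [4, 11, 10]: they differ at index 1: given 11, correct 13, so answer: No

No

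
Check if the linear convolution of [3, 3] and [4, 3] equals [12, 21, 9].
Recompute linear convolution of [3, 3] and [4, 3]: y[0] = 3×4 = 12; y[1] = 3×3 + 3×4 = 21; y[2] = 3×3 = 9 → [12, 21, 9]. Given [12, 21, 9] matches, so answer: Yes

Yes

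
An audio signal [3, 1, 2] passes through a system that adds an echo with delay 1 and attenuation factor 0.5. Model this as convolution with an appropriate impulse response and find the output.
Direct-path + delayed-attenuated-path model → impulse response h = [1, 0.5] (1 at lag 0, 0.5 at lag 1). Output y[n] = x[n] + 0.5·x[n - 1] (with x[n] = 0 outside 0..2): y[0] = 3 + 0.5×0 = 3; y[1] = 1 + 0.5×3 = 2.5; y[2] = 2 + 0.5×1 = 2.5; y[3] = 0 + 0.5×2 = 1.0. So y = [3, 2.5, 2.5, 1.0]

[3, 2.5, 2.5, 1.0]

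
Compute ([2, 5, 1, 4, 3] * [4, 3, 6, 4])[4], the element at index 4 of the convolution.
Use y[k] = Σ_i a[i]·b[k-i] at k=4. y[4] = 5×4 + 1×6 + 4×3 + 3×4 = 50

50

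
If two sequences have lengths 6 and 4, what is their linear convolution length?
Linear/full convolution length: m + n - 1 = 6 + 4 - 1 = 9

9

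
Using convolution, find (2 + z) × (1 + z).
Ascending coefficients: a = [2, 1], b = [1, 1]. c[0] = 2×1 = 2; c[1] = 2×1 + 1×1 = 3; c[2] = 1×1 = 1. Result coefficients: [2, 3, 1] → 2 + 3z + z^2

2 + 3z + z^2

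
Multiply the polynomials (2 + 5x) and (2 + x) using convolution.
Ascending coefficients: a = [2, 5], b = [2, 1]. c[0] = 2×2 = 4; c[1] = 2×1 + 5×2 = 12; c[2] = 5×1 = 5. Result coefficients: [4, 12, 5] → 4 + 12x + 5x^2

4 + 12x + 5x^2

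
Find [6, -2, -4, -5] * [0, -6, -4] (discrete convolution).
y[0] = 6×0 = 0; y[1] = 6×-6 + -2×0 = -36; y[2] = 6×-4 + -2×-6 + -4×0 = -12; y[3] = -2×-4 + -4×-6 + -5×0 = 32; y[4] = -4×-4 + -5×-6 = 46; y[5] = -5×-4 = 20

[0, -36, -12, 32, 46, 20]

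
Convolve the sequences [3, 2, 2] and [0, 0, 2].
y[0] = 3×0 = 0; y[1] = 3×0 + 2×0 = 0; y[2] = 3×2 + 2×0 + 2×0 = 6; y[3] = 2×2 + 2×0 = 4; y[4] = 2×2 = 4

[0, 0, 6, 4, 4]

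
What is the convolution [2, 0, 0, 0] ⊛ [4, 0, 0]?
y[0] = 2×4 = 8; y[1] = 2×0 + 0×4 = 0; y[2] = 2×0 + 0×0 + 0×4 = 0; y[3] = 0×0 + 0×0 + 0×4 = 0; y[4] = 0×0 + 0×0 = 0; y[5] = 0×0 = 0

[8, 0, 0, 0, 0, 0]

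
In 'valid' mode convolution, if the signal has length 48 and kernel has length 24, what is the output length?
'Valid' mode counts only positions where the kernel fully overlaps the signal: m - n + 1 = 48 - 24 + 1 = 25

25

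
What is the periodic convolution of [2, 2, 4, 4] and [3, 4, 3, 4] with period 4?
Use y[k] = Σ_j u[j]·v[(k-j) mod 4]. y[0] = 2×3 + 2×4 + 4×3 + 4×4 = 42; y[1] = 2×4 + 2×3 + 4×4 + 4×3 = 42; y[2] = 2×3 + 2×4 + 4×3 + 4×4 = 42; y[3] = 2×4 + 2×3 + 4×4 + 4×3 = 42. Result: [42, 42, 42, 42]

[42, 42, 42, 42]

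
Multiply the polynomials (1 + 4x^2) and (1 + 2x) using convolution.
Ascending coefficients: a = [1, 0, 4], b = [1, 2]. c[0] = 1×1 = 1; c[1] = 1×2 + 0×1 = 2; c[2] = 0×2 + 4×1 = 4; c[3] = 4×2 = 8. Result coefficients: [1, 2, 4, 8] → 1 + 2x + 4x^2 + 8x^3

1 + 2x + 4x^2 + 8x^3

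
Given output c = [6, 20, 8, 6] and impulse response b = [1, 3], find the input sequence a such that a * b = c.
Deconvolve c=[6, 20, 8, 6] by b=[1, 3]. Since b[0]=1, solve forward: a[0] = c[0] / 1 = 6; a[1] = (c[1] - 6×3) / 1 = 2; a[2] = (c[2] - 2×3) / 1 = 2. So a = [6, 2, 2]. Check by forward convolution: c[0] = 6×1 = 6; c[1] = 6×3 + 2×1 = 20; c[2] = 2×3 + 2×1 = 8; c[3] = 2×3 = 6

[6, 2, 2]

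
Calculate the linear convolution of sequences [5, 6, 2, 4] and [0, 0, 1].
y[0] = 5×0 = 0; y[1] = 5×0 + 6×0 = 0; y[2] = 5×1 + 6×0 + 2×0 = 5; y[3] = 6×1 + 2×0 + 4×0 = 6; y[4] = 2×1 + 4×0 = 2; y[5] = 4×1 = 4

[0, 0, 5, 6, 2, 4]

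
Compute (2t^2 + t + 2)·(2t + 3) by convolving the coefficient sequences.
Ascending coefficients: a = [2, 1, 2], b = [3, 2]. c[0] = 2×3 = 6; c[1] = 2×2 + 1×3 = 7; c[2] = 1×2 + 2×3 = 8; c[3] = 2×2 = 4. Result coefficients: [6, 7, 8, 4] → 4t^3 + 8t^2 + 7t + 6

4t^3 + 8t^2 + 7t + 6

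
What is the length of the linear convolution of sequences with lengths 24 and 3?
Linear/full convolution length: m + n - 1 = 24 + 3 - 1 = 26

26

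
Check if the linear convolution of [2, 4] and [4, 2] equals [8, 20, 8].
Recompute linear convolution of [2, 4] and [4, 2]: y[0] = 2×4 = 8; y[1] = 2×2 + 4×4 = 20; y[2] = 4×2 = 8 → [8, 20, 8]. Given [8, 20, 8] matches, so answer: Yes

Yes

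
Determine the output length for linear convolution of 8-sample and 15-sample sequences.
Linear/full convolution length: m + n - 1 = 8 + 15 - 1 = 22

22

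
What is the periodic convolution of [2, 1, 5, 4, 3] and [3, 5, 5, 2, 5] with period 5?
Use y[k] = Σ_j s[j]·t[(k-j) mod 5]. y[0] = 2×3 + 1×5 + 5×2 + 4×5 + 3×5 = 56; y[1] = 2×5 + 1×3 + 5×5 + 4×2 + 3×5 = 61; y[2] = 2×5 + 1×5 + 5×3 + 4×5 + 3×2 = 56; y[3] = 2×2 + 1×5 + 5×5 + 4×3 + 3×5 = 61; y[4] = 2×5 + 1×2 + 5×5 + 4×5 + 3×3 = 66. Result: [56, 61, 56, 61, 66]

[56, 61, 56, 61, 66]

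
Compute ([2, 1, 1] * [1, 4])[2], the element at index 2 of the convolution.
Use y[k] = Σ_i a[i]·b[k-i] at k=2. y[2] = 1×4 + 1×1 = 5

5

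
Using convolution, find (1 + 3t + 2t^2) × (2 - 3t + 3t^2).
Ascending coefficients: a = [1, 3, 2], b = [2, -3, 3]. c[0] = 1×2 = 2; c[1] = 1×-3 + 3×2 = 3; c[2] = 1×3 + 3×-3 + 2×2 = -2; c[3] = 3×3 + 2×-3 = 3; c[4] = 2×3 = 6. Result coefficients: [2, 3, -2, 3, 6] → 2 + 3t - 2t^2 + 3t^3 + 6t^4

2 + 3t - 2t^2 + 3t^3 + 6t^4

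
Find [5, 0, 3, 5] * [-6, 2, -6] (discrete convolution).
y[0] = 5×-6 = -30; y[1] = 5×2 + 0×-6 = 10; y[2] = 5×-6 + 0×2 + 3×-6 = -48; y[3] = 0×-6 + 3×2 + 5×-6 = -24; y[4] = 3×-6 + 5×2 = -8; y[5] = 5×-6 = -30

[-30, 10, -48, -24, -8, -30]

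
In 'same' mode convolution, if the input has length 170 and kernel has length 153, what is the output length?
'Same' mode returns an output with the same length as the input: 170

170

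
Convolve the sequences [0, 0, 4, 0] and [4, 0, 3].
y[0] = 0×4 = 0; y[1] = 0×0 + 0×4 = 0; y[2] = 0×3 + 0×0 + 4×4 = 16; y[3] = 0×3 + 4×0 + 0×4 = 0; y[4] = 4×3 + 0×0 = 12; y[5] = 0×3 = 0

[0, 0, 16, 0, 12, 0]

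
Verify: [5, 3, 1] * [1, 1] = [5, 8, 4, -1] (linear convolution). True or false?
Recompute linear convolution of [5, 3, 1] and [1, 1]: y[0] = 5×1 = 5; y[1] = 5×1 + 3×1 = 8; y[2] = 3×1 + 1×1 = 4; y[3] = 1×1 = 1 → [5, 8, 4, 1]. Compare to given [5, 8, 4, -1]: they differ at index 3: given -1, correct 1, so answer: No

No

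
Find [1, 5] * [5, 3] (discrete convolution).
y[0] = 1×5 = 5; y[1] = 1×3 + 5×5 = 28; y[2] = 5×3 = 15

[5, 28, 15]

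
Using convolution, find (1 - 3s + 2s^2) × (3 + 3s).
Ascending coefficients: a = [1, -3, 2], b = [3, 3]. c[0] = 1×3 = 3; c[1] = 1×3 + -3×3 = -6; c[2] = -3×3 + 2×3 = -3; c[3] = 2×3 = 6. Result coefficients: [3, -6, -3, 6] → 3 - 6s - 3s^2 + 6s^3

3 - 6s - 3s^2 + 6s^3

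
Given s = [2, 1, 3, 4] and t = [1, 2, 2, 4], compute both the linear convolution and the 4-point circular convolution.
Linear: y_lin[0] = 2×1 = 2; y_lin[1] = 2×2 + 1×1 = 5; y_lin[2] = 2×2 + 1×2 + 3×1 = 9; y_lin[3] = 2×4 + 1×2 + 3×2 + 4×1 = 20; y_lin[4] = 1×4 + 3×2 + 4×2 = 18; y_lin[5] = 3×4 + 4×2 = 20; y_lin[6] = 4×4 = 16 → [2, 5, 9, 20, 18, 20, 16]. Circular (length 4): y[0] = 2×1 + 1×4 + 3×2 + 4×2 = 20; y[1] = 2×2 + 1×1 + 3×4 + 4×2 = 25; y[2] = 2×2 + 1×2 + 3×1 + 4×4 = 25; y[3] = 2×4 + 1×2 + 3×2 + 4×1 = 20 → [20, 25, 25, 20]

Linear: [2, 5, 9, 20, 18, 20, 16], Circular: [20, 25, 25, 20]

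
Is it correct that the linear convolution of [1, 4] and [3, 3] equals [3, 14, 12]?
Recompute linear convolution of [1, 4] and [3, 3]: y[0] = 1×3 = 3; y[1] = 1×3 + 4×3 = 15; y[2] = 4×3 = 12 → [3, 15, 12]. Compare to given [3, 14, 12]: they differ at index 1: given 14, correct 15, so answer: No

No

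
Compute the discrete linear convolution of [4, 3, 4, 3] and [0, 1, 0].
y[0] = 4×0 = 0; y[1] = 4×1 + 3×0 = 4; y[2] = 4×0 + 3×1 + 4×0 = 3; y[3] = 3×0 + 4×1 + 3×0 = 4; y[4] = 4×0 + 3×1 = 3; y[5] = 3×0 = 0

[0, 4, 3, 4, 3, 0]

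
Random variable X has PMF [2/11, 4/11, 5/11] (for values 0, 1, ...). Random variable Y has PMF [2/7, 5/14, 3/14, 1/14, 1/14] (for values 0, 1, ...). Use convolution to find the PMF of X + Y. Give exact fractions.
P(X+Y=k) = Σ_i P(X=i)·P(Y=k-i) — a convolution of [2/11, 4/11, 5/11] and [2/7, 5/14, 3/14, 1/14, 1/14]. P(X+Y=0) = (2/11)×(2/7) = 4/77; P(X+Y=1) = (2/11)×(5/14) + (4/11)×(2/7) = 5/77 + 8/77 = 13/77; P(X+Y=2) = (2/11)×(3/14) + (4/11)×(5/14) + (5/11)×(2/7) = 3/77 + 10/77 + 10/77 = 23/77; P(X+Y=3) = (2/11)×(1/14) + (4/11)×(3/14) + (5/11)×(5/14) = 1/77 + 6/77 + 25/154 = 39/154; P(X+Y=4) = (2/11)×(1/14) + (4/11)×(1/14) + (5/11)×(3/14) = 1/77 + 2/77 + 15/154 = 3/22; P(X+Y=5) = (4/11)×(1/14) + (5/11)×(1/14) = 2/77 + 5/154 = 9/154; P(X+Y=6) = (5/11)×(1/14) = 5/154. PMF: [4/77, 13/77, 23/77, 39/154, 3/22, 9/154, 5/154] (sums to 1 ✓)

[4/77, 13/77, 23/77, 39/154, 3/22, 9/154, 5/154]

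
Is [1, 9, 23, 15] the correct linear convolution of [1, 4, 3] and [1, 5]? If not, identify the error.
Recompute linear convolution of [1, 4, 3] and [1, 5]: y[0] = 1×1 = 1; y[1] = 1×5 + 4×1 = 9; y[2] = 4×5 + 3×1 = 23; y[3] = 3×5 = 15 → [1, 9, 23, 15]. Given [1, 9, 23, 15] matches, so answer: Yes

Yes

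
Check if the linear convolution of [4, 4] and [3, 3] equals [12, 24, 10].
Recompute linear convolution of [4, 4] and [3, 3]: y[0] = 4×3 = 12; y[1] = 4×3 + 4×3 = 24; y[2] = 4×3 = 12 → [12, 24, 12]. Compare to given [12, 24, 10]: they differ at index 2: given 10, correct 12, so answer: No

No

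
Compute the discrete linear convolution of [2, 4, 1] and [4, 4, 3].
y[0] = 2×4 = 8; y[1] = 2×4 + 4×4 = 24; y[2] = 2×3 + 4×4 + 1×4 = 26; y[3] = 4×3 + 1×4 = 16; y[4] = 1×3 = 3

[8, 24, 26, 16, 3]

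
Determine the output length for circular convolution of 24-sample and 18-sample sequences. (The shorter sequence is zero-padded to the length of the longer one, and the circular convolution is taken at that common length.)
Circular convolution (zero-padding the shorter input) has length max(m, n) = max(24, 18) = 24

24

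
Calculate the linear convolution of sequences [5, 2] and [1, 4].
y[0] = 5×1 = 5; y[1] = 5×4 + 2×1 = 22; y[2] = 2×4 = 8

[5, 22, 8]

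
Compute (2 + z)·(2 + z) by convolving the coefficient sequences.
Ascending coefficients: a = [2, 1], b = [2, 1]. c[0] = 2×2 = 4; c[1] = 2×1 + 1×2 = 4; c[2] = 1×1 = 1. Result coefficients: [4, 4, 1] → 4 + 4z + z^2

4 + 4z + z^2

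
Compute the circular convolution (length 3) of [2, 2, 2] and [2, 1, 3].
Use y[k] = Σ_j a[j]·b[(k-j) mod 3]. y[0] = 2×2 + 2×3 + 2×1 = 12; y[1] = 2×1 + 2×2 + 2×3 = 12; y[2] = 2×3 + 2×1 + 2×2 = 12. Result: [12, 12, 12]

[12, 12, 12]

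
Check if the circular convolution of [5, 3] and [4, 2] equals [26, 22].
Recompute circular convolution of [5, 3] and [4, 2]: y[0] = 5×4 + 3×2 = 26; y[1] = 5×2 + 3×4 = 22 → [26, 22]. Given [26, 22] matches, so answer: Yes

Yes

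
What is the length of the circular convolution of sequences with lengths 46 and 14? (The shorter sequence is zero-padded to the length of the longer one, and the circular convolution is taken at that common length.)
Circular convolution (zero-padding the shorter input) has length max(m, n) = max(46, 14) = 46

46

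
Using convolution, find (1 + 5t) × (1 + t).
Ascending coefficients: a = [1, 5], b = [1, 1]. c[0] = 1×1 = 1; c[1] = 1×1 + 5×1 = 6; c[2] = 5×1 = 5. Result coefficients: [1, 6, 5] → 1 + 6t + 5t^2

1 + 6t + 5t^2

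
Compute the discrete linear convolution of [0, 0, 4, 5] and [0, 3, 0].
y[0] = 0×0 = 0; y[1] = 0×3 + 0×0 = 0; y[2] = 0×0 + 0×3 + 4×0 = 0; y[3] = 0×0 + 4×3 + 5×0 = 12; y[4] = 4×0 + 5×3 = 15; y[5] = 5×0 = 0

[0, 0, 0, 12, 15, 0]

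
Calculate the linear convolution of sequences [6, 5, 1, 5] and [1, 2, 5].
y[0] = 6×1 = 6; y[1] = 6×2 + 5×1 = 17; y[2] = 6×5 + 5×2 + 1×1 = 41; y[3] = 5×5 + 1×2 + 5×1 = 32; y[4] = 1×5 + 5×2 = 15; y[5] = 5×5 = 25

[6, 17, 41, 32, 15, 25]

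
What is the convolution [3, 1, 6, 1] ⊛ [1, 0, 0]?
y[0] = 3×1 = 3; y[1] = 3×0 + 1×1 = 1; y[2] = 3×0 + 1×0 + 6×1 = 6; y[3] = 1×0 + 6×0 + 1×1 = 1; y[4] = 6×0 + 1×0 = 0; y[5] = 1×0 = 0

[3, 1, 6, 1, 0, 0]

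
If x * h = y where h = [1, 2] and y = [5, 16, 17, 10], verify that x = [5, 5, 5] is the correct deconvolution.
Forward-compute [5, 5, 5] * [1, 2]: y[0] = 5×1 = 5; y[1] = 5×2 + 5×1 = 15; y[2] = 5×2 + 5×1 = 15; y[3] = 5×2 = 10 → [5, 15, 15, 10]. Does not match given y = [5, 16, 17, 10].

Not verified. [5, 5, 5] * [1, 2] = [5, 15, 15, 10], which differs from [5, 16, 17, 10] at index 1.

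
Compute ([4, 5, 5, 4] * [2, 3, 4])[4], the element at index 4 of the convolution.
Use y[k] = Σ_i a[i]·b[k-i] at k=4. y[4] = 5×4 + 4×3 = 32

32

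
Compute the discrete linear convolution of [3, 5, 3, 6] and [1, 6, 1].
y[0] = 3×1 = 3; y[1] = 3×6 + 5×1 = 23; y[2] = 3×1 + 5×6 + 3×1 = 36; y[3] = 5×1 + 3×6 + 6×1 = 29; y[4] = 3×1 + 6×6 = 39; y[5] = 6×1 = 6

[3, 23, 36, 29, 39, 6]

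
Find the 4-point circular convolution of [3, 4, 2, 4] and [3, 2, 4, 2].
Use y[k] = Σ_j x[j]·h[(k-j) mod 4]. y[0] = 3×3 + 4×2 + 2×4 + 4×2 = 33; y[1] = 3×2 + 4×3 + 2×2 + 4×4 = 38; y[2] = 3×4 + 4×2 + 2×3 + 4×2 = 34; y[3] = 3×2 + 4×4 + 2×2 + 4×3 = 38. Result: [33, 38, 34, 38]

[33, 38, 34, 38]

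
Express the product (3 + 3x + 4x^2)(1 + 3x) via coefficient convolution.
Ascending coefficients: a = [3, 3, 4], b = [1, 3]. c[0] = 3×1 = 3; c[1] = 3×3 + 3×1 = 12; c[2] = 3×3 + 4×1 = 13; c[3] = 4×3 = 12. Result coefficients: [3, 12, 13, 12] → 3 + 12x + 13x^2 + 12x^3

3 + 12x + 13x^2 + 12x^3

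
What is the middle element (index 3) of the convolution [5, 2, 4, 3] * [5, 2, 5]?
Use y[k] = Σ_i a[i]·b[k-i] at k=3. y[3] = 2×5 + 4×2 + 3×5 = 33

33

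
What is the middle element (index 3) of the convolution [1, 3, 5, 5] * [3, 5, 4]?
Use y[k] = Σ_i a[i]·b[k-i] at k=3. y[3] = 3×4 + 5×5 + 5×3 = 52

52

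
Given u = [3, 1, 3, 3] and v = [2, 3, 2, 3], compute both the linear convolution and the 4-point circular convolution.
Linear: y_lin[0] = 3×2 = 6; y_lin[1] = 3×3 + 1×2 = 11; y_lin[2] = 3×2 + 1×3 + 3×2 = 15; y_lin[3] = 3×3 + 1×2 + 3×3 + 3×2 = 26; y_lin[4] = 1×3 + 3×2 + 3×3 = 18; y_lin[5] = 3×3 + 3×2 = 15; y_lin[6] = 3×3 = 9 → [6, 11, 15, 26, 18, 15, 9]. Circular (length 4): y[0] = 3×2 + 1×3 + 3×2 + 3×3 = 24; y[1] = 3×3 + 1×2 + 3×3 + 3×2 = 26; y[2] = 3×2 + 1×3 + 3×2 + 3×3 = 24; y[3] = 3×3 + 1×2 + 3×3 + 3×2 = 26 → [24, 26, 24, 26]

Linear: [6, 11, 15, 26, 18, 15, 9], Circular: [24, 26, 24, 26]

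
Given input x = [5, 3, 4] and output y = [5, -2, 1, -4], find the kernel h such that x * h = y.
Output length 4 = len(x) + len(h) - 1 ⇒ len(h) = 2. Solve h forward using h[k] = (y[k] - Σ_{i≥1} x[i]·h[k-i]) / x[0]: h[0] = y[0] / x[0] = 5 / 5 = 1; h[1] = (y[1] - 3×1) / x[0] = (-2 - 3×1) / 5 = -1. So h = [1, -1]. Forward-check [5, 3, 4] * [1, -1]: y[0] = 5×1 = 5; y[1] = 5×-1 + 3×1 = -2; y[2] = 3×-1 + 4×1 = 1; y[3] = 4×-1 = -4 → [5, -2, 1, -4] ✓

[1, -1]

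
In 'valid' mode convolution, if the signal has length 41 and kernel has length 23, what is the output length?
'Valid' mode counts only positions where the kernel fully overlaps the signal: m - n + 1 = 41 - 23 + 1 = 19

19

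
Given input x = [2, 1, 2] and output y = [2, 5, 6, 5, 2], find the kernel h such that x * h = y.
Output length 5 = len(x) + len(h) - 1 ⇒ len(h) = 3. Solve h forward using h[k] = (y[k] - Σ_{i≥1} x[i]·h[k-i]) / x[0]: h[0] = y[0] / x[0] = 2 / 2 = 1; h[1] = (y[1] - 1×1) / x[0] = (5 - 1×1) / 2 = 2; h[2] = (y[2] - 1×2 - 2×1) / x[0] = (6 - 1×2 - 2×1) / 2 = 1. So h = [1, 2, 1]. Forward-check [2, 1, 2] * [1, 2, 1]: y[0] = 2×1 = 2; y[1] = 2×2 + 1×1 = 5; y[2] = 2×1 + 1×2 + 2×1 = 6; y[3] = 1×1 + 2×2 = 5; y[4] = 2×1 = 2 → [2, 5, 6, 5, 2] ✓

[1, 2, 1]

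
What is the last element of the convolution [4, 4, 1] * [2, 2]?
Use y[k] = Σ_i a[i]·b[k-i] at k=3. y[3] = 1×2 = 2

2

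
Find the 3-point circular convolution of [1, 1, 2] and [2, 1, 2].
Use y[k] = Σ_j s[j]·t[(k-j) mod 3]. y[0] = 1×2 + 1×2 + 2×1 = 6; y[1] = 1×1 + 1×2 + 2×2 = 7; y[2] = 1×2 + 1×1 + 2×2 = 7. Result: [6, 7, 7]

[6, 7, 7]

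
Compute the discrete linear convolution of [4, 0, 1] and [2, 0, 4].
y[0] = 4×2 = 8; y[1] = 4×0 + 0×2 = 0; y[2] = 4×4 + 0×0 + 1×2 = 18; y[3] = 0×4 + 1×0 = 0; y[4] = 1×4 = 4

[8, 0, 18, 0, 4]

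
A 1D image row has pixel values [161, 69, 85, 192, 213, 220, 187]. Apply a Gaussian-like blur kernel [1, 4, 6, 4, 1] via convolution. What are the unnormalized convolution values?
Convolve image row [161, 69, 85, 192, 213, 220, 187] with kernel [1, 4, 6, 4, 1]: y[0] = 161×1 = 161; y[1] = 161×4 + 69×1 = 713; y[2] = 161×6 + 69×4 + 85×1 = 1327; y[3] = 161×4 + 69×6 + 85×4 + 192×1 = 1590; y[4] = 161×1 + 69×4 + 85×6 + 192×4 + 213×1 = 1928; y[5] = 69×1 + 85×4 + 192×6 + 213×4 + 220×1 = 2633; y[6] = 85×1 + 192×4 + 213×6 + 220×4 + 187×1 = 3198; y[7] = 192×1 + 213×4 + 220×6 + 187×4 = 3112; y[8] = 213×1 + 220×4 + 187×6 = 2215; y[9] = 220×1 + 187×4 = 968; y[10] = 187×1 = 187 → [161, 713, 1327, 1590, 1928, 2633, 3198, 3112, 2215, 968, 187]. Normalization factor = sum(kernel) = 16.

[161, 713, 1327, 1590, 1928, 2633, 3198, 3112, 2215, 968, 187]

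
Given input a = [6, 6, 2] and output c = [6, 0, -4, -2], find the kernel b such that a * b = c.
Output length 4 = len(a) + len(b) - 1 ⇒ len(b) = 2. Solve b forward using b[k] = (c[k] - Σ_{i≥1} a[i]·b[k-i]) / a[0]: b[0] = c[0] / a[0] = 6 / 6 = 1; b[1] = (c[1] - 6×1) / a[0] = (0 - 6×1) / 6 = -1. So b = [1, -1]. Forward-check [6, 6, 2] * [1, -1]: c[0] = 6×1 = 6; c[1] = 6×-1 + 6×1 = 0; c[2] = 6×-1 + 2×1 = -4; c[3] = 2×-1 = -2 → [6, 0, -4, -2] ✓

[1, -1]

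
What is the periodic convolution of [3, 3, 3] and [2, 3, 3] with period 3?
Use y[k] = Σ_j s[j]·t[(k-j) mod 3]. y[0] = 3×2 + 3×3 + 3×3 = 24; y[1] = 3×3 + 3×2 + 3×3 = 24; y[2] = 3×3 + 3×3 + 3×2 = 24. Result: [24, 24, 24]

[24, 24, 24]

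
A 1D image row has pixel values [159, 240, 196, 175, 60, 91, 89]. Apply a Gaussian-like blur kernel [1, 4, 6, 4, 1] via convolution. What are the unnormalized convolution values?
Convolve image row [159, 240, 196, 175, 60, 91, 89] with kernel [1, 4, 6, 4, 1]: y[0] = 159×1 = 159; y[1] = 159×4 + 240×1 = 876; y[2] = 159×6 + 240×4 + 196×1 = 2110; y[3] = 159×4 + 240×6 + 196×4 + 175×1 = 3035; y[4] = 159×1 + 240×4 + 196×6 + 175×4 + 60×1 = 3055; y[5] = 240×1 + 196×4 + 175×6 + 60×4 + 91×1 = 2405; y[6] = 196×1 + 175×4 + 60×6 + 91×4 + 89×1 = 1709; y[7] = 175×1 + 60×4 + 91×6 + 89×4 = 1317; y[8] = 60×1 + 91×4 + 89×6 = 958; y[9] = 91×1 + 89×4 = 447; y[10] = 89×1 = 89 → [159, 876, 2110, 3035, 3055, 2405, 1709, 1317, 958, 447, 89]. Normalization factor = sum(kernel) = 16.

[159, 876, 2110, 3035, 3055, 2405, 1709, 1317, 958, 447, 89]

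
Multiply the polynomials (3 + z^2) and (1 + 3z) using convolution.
Ascending coefficients: a = [3, 0, 1], b = [1, 3]. c[0] = 3×1 = 3; c[1] = 3×3 + 0×1 = 9; c[2] = 0×3 + 1×1 = 1; c[3] = 1×3 = 3. Result coefficients: [3, 9, 1, 3] → 3 + 9z + z^2 + 3z^3

3 + 9z + z^2 + 3z^3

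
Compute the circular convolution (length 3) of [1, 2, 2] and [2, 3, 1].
Use y[k] = Σ_j f[j]·g[(k-j) mod 3]. y[0] = 1×2 + 2×1 + 2×3 = 10; y[1] = 1×3 + 2×2 + 2×1 = 9; y[2] = 1×1 + 2×3 + 2×2 = 11. Result: [10, 9, 11]

[10, 9, 11]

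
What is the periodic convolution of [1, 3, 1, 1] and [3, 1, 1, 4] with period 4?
Use y[k] = Σ_j a[j]·b[(k-j) mod 4]. y[0] = 1×3 + 3×4 + 1×1 + 1×1 = 17; y[1] = 1×1 + 3×3 + 1×4 + 1×1 = 15; y[2] = 1×1 + 3×1 + 1×3 + 1×4 = 11; y[3] = 1×4 + 3×1 + 1×1 + 1×3 = 11. Result: [17, 15, 11, 11]

[17, 15, 11, 11]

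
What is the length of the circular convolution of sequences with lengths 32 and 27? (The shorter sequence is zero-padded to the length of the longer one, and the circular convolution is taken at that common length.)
Circular convolution (zero-padding the shorter input) has length max(m, n) = max(32, 27) = 32

32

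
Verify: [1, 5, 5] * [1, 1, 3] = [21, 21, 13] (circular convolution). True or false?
Recompute circular convolution of [1, 5, 5] and [1, 1, 3]: y[0] = 1×1 + 5×3 + 5×1 = 21; y[1] = 1×1 + 5×1 + 5×3 = 21; y[2] = 1×3 + 5×1 + 5×1 = 13 → [21, 21, 13]. Given [21, 21, 13] matches, so answer: Yes

Yes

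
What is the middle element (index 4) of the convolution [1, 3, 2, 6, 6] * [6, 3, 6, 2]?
Use y[k] = Σ_i a[i]·b[k-i] at k=4. y[4] = 3×2 + 2×6 + 6×3 + 6×6 = 72

72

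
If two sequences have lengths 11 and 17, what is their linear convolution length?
Linear/full convolution length: m + n - 1 = 11 + 17 - 1 = 27

27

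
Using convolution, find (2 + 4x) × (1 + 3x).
Ascending coefficients: a = [2, 4], b = [1, 3]. c[0] = 2×1 = 2; c[1] = 2×3 + 4×1 = 10; c[2] = 4×3 = 12. Result coefficients: [2, 10, 12] → 2 + 10x + 12x^2

2 + 10x + 12x^2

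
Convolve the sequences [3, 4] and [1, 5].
y[0] = 3×1 = 3; y[1] = 3×5 + 4×1 = 19; y[2] = 4×5 = 20

[3, 19, 20]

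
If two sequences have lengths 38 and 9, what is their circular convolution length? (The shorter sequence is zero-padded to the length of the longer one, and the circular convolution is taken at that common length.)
Circular convolution (zero-padding the shorter input) has length max(m, n) = max(38, 9) = 38

38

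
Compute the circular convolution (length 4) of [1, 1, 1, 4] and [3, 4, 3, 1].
Use y[k] = Σ_j f[j]·g[(k-j) mod 4]. y[0] = 1×3 + 1×1 + 1×3 + 4×4 = 23; y[1] = 1×4 + 1×3 + 1×1 + 4×3 = 20; y[2] = 1×3 + 1×4 + 1×3 + 4×1 = 14; y[3] = 1×1 + 1×3 + 1×4 + 4×3 = 20. Result: [23, 20, 14, 20]

[23, 20, 14, 20]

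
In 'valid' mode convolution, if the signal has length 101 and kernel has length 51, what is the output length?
'Valid' mode counts only positions where the kernel fully overlaps the signal: m - n + 1 = 101 - 51 + 1 = 51

51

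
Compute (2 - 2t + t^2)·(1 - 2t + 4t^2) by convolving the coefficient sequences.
Ascending coefficients: a = [2, -2, 1], b = [1, -2, 4]. c[0] = 2×1 = 2; c[1] = 2×-2 + -2×1 = -6; c[2] = 2×4 + -2×-2 + 1×1 = 13; c[3] = -2×4 + 1×-2 = -10; c[4] = 1×4 = 4. Result coefficients: [2, -6, 13, -10, 4] → 2 - 6t + 13t^2 - 10t^3 + 4t^4

2 - 6t + 13t^2 - 10t^3 + 4t^4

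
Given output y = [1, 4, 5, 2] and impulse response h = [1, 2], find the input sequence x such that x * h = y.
Deconvolve y=[1, 4, 5, 2] by h=[1, 2]. Since h[0]=1, solve forward: x[0] = y[0] / 1 = 1; x[1] = (y[1] - 1×2) / 1 = 2; x[2] = (y[2] - 2×2) / 1 = 1. So x = [1, 2, 1]. Check by forward convolution: y[0] = 1×1 = 1; y[1] = 1×2 + 2×1 = 4; y[2] = 2×2 + 1×1 = 5; y[3] = 1×2 = 2

[1, 2, 1]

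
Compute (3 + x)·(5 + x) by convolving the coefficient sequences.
Ascending coefficients: a = [3, 1], b = [5, 1]. c[0] = 3×5 = 15; c[1] = 3×1 + 1×5 = 8; c[2] = 1×1 = 1. Result coefficients: [15, 8, 1] → 15 + 8x + x^2

15 + 8x + x^2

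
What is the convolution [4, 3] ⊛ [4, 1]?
y[0] = 4×4 = 16; y[1] = 4×1 + 3×4 = 16; y[2] = 3×1 = 3

[16, 16, 3]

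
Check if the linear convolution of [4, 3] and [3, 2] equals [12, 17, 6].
Recompute linear convolution of [4, 3] and [3, 2]: y[0] = 4×3 = 12; y[1] = 4×2 + 3×3 = 17; y[2] = 3×2 = 6 → [12, 17, 6]. Given [12, 17, 6] matches, so answer: Yes

Yes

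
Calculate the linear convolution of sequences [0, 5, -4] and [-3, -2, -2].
y[0] = 0×-3 = 0; y[1] = 0×-2 + 5×-3 = -15; y[2] = 0×-2 + 5×-2 + -4×-3 = 2; y[3] = 5×-2 + -4×-2 = -2; y[4] = -4×-2 = 8

[0, -15, 2, -2, 8]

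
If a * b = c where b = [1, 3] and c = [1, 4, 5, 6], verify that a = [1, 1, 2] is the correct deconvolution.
Forward-compute [1, 1, 2] * [1, 3]: c[0] = 1×1 = 1; c[1] = 1×3 + 1×1 = 4; c[2] = 1×3 + 2×1 = 5; c[3] = 2×3 = 6 → [1, 4, 5, 6]. Matches given c = [1, 4, 5, 6], so verified.

Verified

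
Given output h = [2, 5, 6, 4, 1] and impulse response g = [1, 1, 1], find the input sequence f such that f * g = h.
Deconvolve h=[2, 5, 6, 4, 1] by g=[1, 1, 1]. Since g[0]=1, solve forward: f[0] = h[0] / 1 = 2; f[1] = (h[1] - 2×1) / 1 = 3; f[2] = (h[2] - 3×1 - 2×1) / 1 = 1. So f = [2, 3, 1]. Check by forward convolution: h[0] = 2×1 = 2; h[1] = 2×1 + 3×1 = 5; h[2] = 2×1 + 3×1 + 1×1 = 6; h[3] = 3×1 + 1×1 = 4; h[4] = 1×1 = 1

[2, 3, 1]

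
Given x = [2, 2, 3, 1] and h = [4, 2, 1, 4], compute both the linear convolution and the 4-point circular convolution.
Linear: y_lin[0] = 2×4 = 8; y_lin[1] = 2×2 + 2×4 = 12; y_lin[2] = 2×1 + 2×2 + 3×4 = 18; y_lin[3] = 2×4 + 2×1 + 3×2 + 1×4 = 20; y_lin[4] = 2×4 + 3×1 + 1×2 = 13; y_lin[5] = 3×4 + 1×1 = 13; y_lin[6] = 1×4 = 4 → [8, 12, 18, 20, 13, 13, 4]. Circular (length 4): y[0] = 2×4 + 2×4 + 3×1 + 1×2 = 21; y[1] = 2×2 + 2×4 + 3×4 + 1×1 = 25; y[2] = 2×1 + 2×2 + 3×4 + 1×4 = 22; y[3] = 2×4 + 2×1 + 3×2 + 1×4 = 20 → [21, 25, 22, 20]

Linear: [8, 12, 18, 20, 13, 13, 4], Circular: [21, 25, 22, 20]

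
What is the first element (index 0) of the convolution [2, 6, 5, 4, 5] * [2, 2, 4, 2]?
Use y[k] = Σ_i a[i]·b[k-i] at k=0. y[0] = 2×2 = 4

4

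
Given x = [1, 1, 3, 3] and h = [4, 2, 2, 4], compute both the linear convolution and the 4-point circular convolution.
Linear: y_lin[0] = 1×4 = 4; y_lin[1] = 1×2 + 1×4 = 6; y_lin[2] = 1×2 + 1×2 + 3×4 = 16; y_lin[3] = 1×4 + 1×2 + 3×2 + 3×4 = 24; y_lin[4] = 1×4 + 3×2 + 3×2 = 16; y_lin[5] = 3×4 + 3×2 = 18; y_lin[6] = 3×4 = 12 → [4, 6, 16, 24, 16, 18, 12]. Circular (length 4): y[0] = 1×4 + 1×4 + 3×2 + 3×2 = 20; y[1] = 1×2 + 1×4 + 3×4 + 3×2 = 24; y[2] = 1×2 + 1×2 + 3×4 + 3×4 = 28; y[3] = 1×4 + 1×2 + 3×2 + 3×4 = 24 → [20, 24, 28, 24]

Linear: [4, 6, 16, 24, 16, 18, 12], Circular: [20, 24, 28, 24]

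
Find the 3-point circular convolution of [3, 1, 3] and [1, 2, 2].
Use y[k] = Σ_j f[j]·g[(k-j) mod 3]. y[0] = 3×1 + 1×2 + 3×2 = 11; y[1] = 3×2 + 1×1 + 3×2 = 13; y[2] = 3×2 + 1×2 + 3×1 = 11. Result: [11, 13, 11]

[11, 13, 11]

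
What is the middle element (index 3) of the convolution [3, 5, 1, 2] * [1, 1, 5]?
Use y[k] = Σ_i a[i]·b[k-i] at k=3. y[3] = 5×5 + 1×1 + 2×1 = 28

28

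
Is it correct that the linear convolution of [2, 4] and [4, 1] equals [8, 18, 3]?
Recompute linear convolution of [2, 4] and [4, 1]: y[0] = 2×4 = 8; y[1] = 2×1 + 4×4 = 18; y[2] = 4×1 = 4 → [8, 18, 4]. Compare to given [8, 18, 3]: they differ at index 2: given 3, correct 4, so answer: No

No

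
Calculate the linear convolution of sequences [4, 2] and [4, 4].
y[0] = 4×4 = 16; y[1] = 4×4 + 2×4 = 24; y[2] = 2×4 = 8

[16, 24, 8]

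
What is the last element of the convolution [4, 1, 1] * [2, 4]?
Use y[k] = Σ_i a[i]·b[k-i] at k=3. y[3] = 1×4 = 4

4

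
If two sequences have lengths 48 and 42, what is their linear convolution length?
Linear/full convolution length: m + n - 1 = 48 + 42 - 1 = 89

89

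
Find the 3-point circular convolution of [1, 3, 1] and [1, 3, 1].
Use y[k] = Σ_j u[j]·v[(k-j) mod 3]. y[0] = 1×1 + 3×1 + 1×3 = 7; y[1] = 1×3 + 3×1 + 1×1 = 7; y[2] = 1×1 + 3×3 + 1×1 = 11. Result: [7, 7, 11]

[7, 7, 11]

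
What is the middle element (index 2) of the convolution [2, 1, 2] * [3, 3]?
Use y[k] = Σ_i a[i]·b[k-i] at k=2. y[2] = 1×3 + 2×3 = 9

9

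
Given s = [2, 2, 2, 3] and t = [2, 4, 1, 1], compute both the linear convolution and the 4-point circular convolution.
Linear: y_lin[0] = 2×2 = 4; y_lin[1] = 2×4 + 2×2 = 12; y_lin[2] = 2×1 + 2×4 + 2×2 = 14; y_lin[3] = 2×1 + 2×1 + 2×4 + 3×2 = 18; y_lin[4] = 2×1 + 2×1 + 3×4 = 16; y_lin[5] = 2×1 + 3×1 = 5; y_lin[6] = 3×1 = 3 → [4, 12, 14, 18, 16, 5, 3]. Circular (length 4): y[0] = 2×2 + 2×1 + 2×1 + 3×4 = 20; y[1] = 2×4 + 2×2 + 2×1 + 3×1 = 17; y[2] = 2×1 + 2×4 + 2×2 + 3×1 = 17; y[3] = 2×1 + 2×1 + 2×4 + 3×2 = 18 → [20, 17, 17, 18]

Linear: [4, 12, 14, 18, 16, 5, 3], Circular: [20, 17, 17, 18]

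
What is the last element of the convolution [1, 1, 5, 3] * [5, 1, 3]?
Use y[k] = Σ_i a[i]·b[k-i] at k=5. y[5] = 3×3 = 9

9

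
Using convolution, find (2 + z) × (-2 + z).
Ascending coefficients: a = [2, 1], b = [-2, 1]. c[0] = 2×-2 = -4; c[1] = 2×1 + 1×-2 = 0; c[2] = 1×1 = 1. Result coefficients: [-4, 0, 1] → -4 + z^2

-4 + z^2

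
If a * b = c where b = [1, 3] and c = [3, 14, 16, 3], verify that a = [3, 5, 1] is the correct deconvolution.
Forward-compute [3, 5, 1] * [1, 3]: c[0] = 3×1 = 3; c[1] = 3×3 + 5×1 = 14; c[2] = 5×3 + 1×1 = 16; c[3] = 1×3 = 3 → [3, 14, 16, 3]. Matches given c = [3, 14, 16, 3], so verified.

Verified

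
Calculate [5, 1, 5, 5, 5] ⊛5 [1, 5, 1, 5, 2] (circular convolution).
Use y[k] = Σ_j s[j]·t[(k-j) mod 5]. y[0] = 5×1 + 1×2 + 5×5 + 5×1 + 5×5 = 62; y[1] = 5×5 + 1×1 + 5×2 + 5×5 + 5×1 = 66; y[2] = 5×1 + 1×5 + 5×1 + 5×2 + 5×5 = 50; y[3] = 5×5 + 1×1 + 5×5 + 5×1 + 5×2 = 66; y[4] = 5×2 + 1×5 + 5×1 + 5×5 + 5×1 = 50. Result: [62, 66, 50, 66, 50]

[62, 66, 50, 66, 50]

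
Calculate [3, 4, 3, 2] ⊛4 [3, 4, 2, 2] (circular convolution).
Use y[k] = Σ_j f[j]·g[(k-j) mod 4]. y[0] = 3×3 + 4×2 + 3×2 + 2×4 = 31; y[1] = 3×4 + 4×3 + 3×2 + 2×2 = 34; y[2] = 3×2 + 4×4 + 3×3 + 2×2 = 35; y[3] = 3×2 + 4×2 + 3×4 + 2×3 = 32. Result: [31, 34, 35, 32]

[31, 34, 35, 32]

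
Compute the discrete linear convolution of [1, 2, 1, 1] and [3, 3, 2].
y[0] = 1×3 = 3; y[1] = 1×3 + 2×3 = 9; y[2] = 1×2 + 2×3 + 1×3 = 11; y[3] = 2×2 + 1×3 + 1×3 = 10; y[4] = 1×2 + 1×3 = 5; y[5] = 1×2 = 2

[3, 9, 11, 10, 5, 2]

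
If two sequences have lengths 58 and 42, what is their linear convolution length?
Linear/full convolution length: m + n - 1 = 58 + 42 - 1 = 99

99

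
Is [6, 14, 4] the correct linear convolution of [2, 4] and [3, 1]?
Recompute linear convolution of [2, 4] and [3, 1]: y[0] = 2×3 = 6; y[1] = 2×1 + 4×3 = 14; y[2] = 4×1 = 4 → [6, 14, 4]. Given [6, 14, 4] matches, so answer: Yes

Yes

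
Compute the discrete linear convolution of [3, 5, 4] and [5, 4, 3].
y[0] = 3×5 = 15; y[1] = 3×4 + 5×5 = 37; y[2] = 3×3 + 5×4 + 4×5 = 49; y[3] = 5×3 + 4×4 = 31; y[4] = 4×3 = 12

[15, 37, 49, 31, 12]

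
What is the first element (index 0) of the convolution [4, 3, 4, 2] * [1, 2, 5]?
Use y[k] = Σ_i a[i]·b[k-i] at k=0. y[0] = 4×1 = 4

4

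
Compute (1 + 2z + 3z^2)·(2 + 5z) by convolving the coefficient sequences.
Ascending coefficients: a = [1, 2, 3], b = [2, 5]. c[0] = 1×2 = 2; c[1] = 1×5 + 2×2 = 9; c[2] = 2×5 + 3×2 = 16; c[3] = 3×5 = 15. Result coefficients: [2, 9, 16, 15] → 2 + 9z + 16z^2 + 15z^3

2 + 9z + 16z^2 + 15z^3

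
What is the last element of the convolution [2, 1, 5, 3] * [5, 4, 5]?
Use y[k] = Σ_i a[i]·b[k-i] at k=5. y[5] = 3×5 = 15

15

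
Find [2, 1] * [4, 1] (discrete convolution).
y[0] = 2×4 = 8; y[1] = 2×1 + 1×4 = 6; y[2] = 1×1 = 1

[8, 6, 1]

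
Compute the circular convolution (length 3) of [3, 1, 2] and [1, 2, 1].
Use y[k] = Σ_j x[j]·h[(k-j) mod 3]. y[0] = 3×1 + 1×1 + 2×2 = 8; y[1] = 3×2 + 1×1 + 2×1 = 9; y[2] = 3×1 + 1×2 + 2×1 = 7. Result: [8, 9, 7]

[8, 9, 7]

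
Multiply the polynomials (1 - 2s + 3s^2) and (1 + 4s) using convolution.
Ascending coefficients: a = [1, -2, 3], b = [1, 4]. c[0] = 1×1 = 1; c[1] = 1×4 + -2×1 = 2; c[2] = -2×4 + 3×1 = -5; c[3] = 3×4 = 12. Result coefficients: [1, 2, -5, 12] → 1 + 2s - 5s^2 + 12s^3

1 + 2s - 5s^2 + 12s^3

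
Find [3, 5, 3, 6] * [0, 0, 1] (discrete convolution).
y[0] = 3×0 = 0; y[1] = 3×0 + 5×0 = 0; y[2] = 3×1 + 5×0 + 3×0 = 3; y[3] = 5×1 + 3×0 + 6×0 = 5; y[4] = 3×1 + 6×0 = 3; y[5] = 6×1 = 6

[0, 0, 3, 5, 3, 6]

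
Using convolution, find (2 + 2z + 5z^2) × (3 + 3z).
Ascending coefficients: a = [2, 2, 5], b = [3, 3]. c[0] = 2×3 = 6; c[1] = 2×3 + 2×3 = 12; c[2] = 2×3 + 5×3 = 21; c[3] = 5×3 = 15. Result coefficients: [6, 12, 21, 15] → 6 + 12z + 21z^2 + 15z^3

6 + 12z + 21z^2 + 15z^3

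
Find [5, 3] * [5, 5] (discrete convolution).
y[0] = 5×5 = 25; y[1] = 5×5 + 3×5 = 40; y[2] = 3×5 = 15

[25, 40, 15]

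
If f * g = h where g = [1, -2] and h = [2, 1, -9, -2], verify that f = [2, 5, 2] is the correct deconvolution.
Forward-compute [2, 5, 2] * [1, -2]: h[0] = 2×1 = 2; h[1] = 2×-2 + 5×1 = 1; h[2] = 5×-2 + 2×1 = -8; h[3] = 2×-2 = -4 → [2, 1, -8, -4]. Does not match given h = [2, 1, -9, -2].

Not verified. [2, 5, 2] * [1, -2] = [2, 1, -8, -4], which differs from [2, 1, -9, -2] at index 2.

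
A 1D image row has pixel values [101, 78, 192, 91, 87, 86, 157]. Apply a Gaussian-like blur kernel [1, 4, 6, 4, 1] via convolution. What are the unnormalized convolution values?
Convolve image row [101, 78, 192, 91, 87, 86, 157] with kernel [1, 4, 6, 4, 1]: y[0] = 101×1 = 101; y[1] = 101×4 + 78×1 = 482; y[2] = 101×6 + 78×4 + 192×1 = 1110; y[3] = 101×4 + 78×6 + 192×4 + 91×1 = 1731; y[4] = 101×1 + 78×4 + 192×6 + 91×4 + 87×1 = 2016; y[5] = 78×1 + 192×4 + 91×6 + 87×4 + 86×1 = 1826; y[6] = 192×1 + 91×4 + 87×6 + 86×4 + 157×1 = 1579; y[7] = 91×1 + 87×4 + 86×6 + 157×4 = 1583; y[8] = 87×1 + 86×4 + 157×6 = 1373; y[9] = 86×1 + 157×4 = 714; y[10] = 157×1 = 157 → [101, 482, 1110, 1731, 2016, 1826, 1579, 1583, 1373, 714, 157]. Normalization factor = sum(kernel) = 16.

[101, 482, 1110, 1731, 2016, 1826, 1579, 1583, 1373, 714, 157]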